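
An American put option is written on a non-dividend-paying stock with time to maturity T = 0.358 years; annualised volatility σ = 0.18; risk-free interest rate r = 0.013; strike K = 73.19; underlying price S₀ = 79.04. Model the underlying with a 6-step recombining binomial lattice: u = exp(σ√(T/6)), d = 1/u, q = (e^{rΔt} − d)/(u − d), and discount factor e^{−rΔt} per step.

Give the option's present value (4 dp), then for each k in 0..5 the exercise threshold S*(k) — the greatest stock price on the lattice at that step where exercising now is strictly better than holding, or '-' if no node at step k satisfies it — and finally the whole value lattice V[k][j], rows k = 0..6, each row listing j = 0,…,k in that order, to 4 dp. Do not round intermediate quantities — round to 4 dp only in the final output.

price = 1.0575
boundary = - - - - 66.2928 69.2726
tree:
1.0575
1.7607 0.3497
2.8681 0.6464 0.0509
4.5385 1.1876 0.1015 0.0000
6.8972 2.1663 0.2023 0.0000 0.0000
9.7488 3.9174 0.4033 0.0000 0.0000 0.0000
12.4778 6.8972 0.8037 0.0000 0.0000 0.0000 0.0000

Δt=0.05967, u=1.04495, d=0.95698, q=0.49783, disc=e^(-rΔt)=0.99922
k=6 terminal: V=max(K-S,0) → 12.4778 6.8972 0.8037 0.0000 0.0000 0.0000 0.0000
k=5: j=0 S=63.4412 intr=9.7488 cont=9.6921 V=9.7488[EX]; j=1 S=69.2726 intr=3.9174 cont=3.8606 V=3.9174[EX]; j=2 S=75.6400 intr=0.0000 cont=0.4033 V=0.4033[hold]; j=3 S=82.5928 intr=0.0000 cont=0.0000 V=0.0000[hold]; j=4 S=90.1846 intr=0.0000 cont=0.0000 V=0.0000[hold]; j=5 S=98.4742 intr=0.0000 cont=0.0000 V=0.0000[hold]  S*(5)=69.2726
k=4: j=0 S=66.2928 intr=6.8972 cont=6.8404 V=6.8972[EX]; j=1 S=72.3863 intr=0.8037 cont=2.1663 V=2.1663[hold]; j=2 S=79.0400 intr=0.0000 cont=0.2023 V=0.2023[hold]; j=3 S=86.3052 intr=0.0000 cont=0.0000 V=0.0000[hold]; j=4 S=94.2383 intr=0.0000 cont=0.0000 V=0.0000[hold]  S*(4)=66.2928
k=3: j=0 S=69.2726 intr=3.9174 cont=4.5385 V=4.5385[hold]; j=1 S=75.6400 intr=0.0000 cont=1.1876 V=1.1876[hold]; j=2 S=82.5928 intr=0.0000 cont=0.1015 V=0.1015[hold]; j=3 S=90.1846 intr=0.0000 cont=0.0000 V=0.0000[hold]  S*(3)=-
k=2: j=0 S=72.3863 intr=0.8037 cont=2.8681 V=2.8681[hold]; j=1 S=79.0400 intr=0.0000 cont=0.6464 V=0.6464[hold]; j=2 S=86.3052 intr=0.0000 cont=0.0509 V=0.0509[hold]  S*(2)=-
k=1: j=0 S=75.6400 intr=0.0000 cont=1.7607 V=1.7607[hold]; j=1 S=82.5928 intr=0.0000 cont=0.3497 V=0.3497[hold]  S*(1)=-
k=0: j=0 S=79.0400 intr=0.0000 cont=1.0575 V=1.0575[hold]  S*(0)=-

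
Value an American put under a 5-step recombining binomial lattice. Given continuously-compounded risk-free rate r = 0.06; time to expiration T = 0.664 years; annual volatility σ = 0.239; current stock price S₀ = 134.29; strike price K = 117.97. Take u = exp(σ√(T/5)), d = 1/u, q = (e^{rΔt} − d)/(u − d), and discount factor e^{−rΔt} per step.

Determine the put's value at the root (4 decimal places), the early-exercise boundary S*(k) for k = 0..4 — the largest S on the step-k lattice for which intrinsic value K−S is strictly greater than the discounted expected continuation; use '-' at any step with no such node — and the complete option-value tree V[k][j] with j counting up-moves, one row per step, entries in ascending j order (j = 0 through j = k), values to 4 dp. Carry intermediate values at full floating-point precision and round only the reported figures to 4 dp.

price = 2.6603
boundary = - - - 103.4113 94.7857
tree:
2.6603
4.8382 0.7233
8.5606 1.5320 0.0000
14.5587 3.2450 0.0000 0.0000
23.1843 6.8734 0.0000 0.0000 0.0000
31.0904 14.5587 0.0000 0.0000 0.0000 0.0000

Δt=0.13280  u=1.09100  d=0.91659  q=0.52411  discount=0.99206
step 5 (expiry): payoffs max(K−S,0) = 31.0904 14.5587 0.0000 0.0000 0.0000 0.0000
step 4: (k=4,j=0): S=94.7857, (K−S)⁺=23.1843, hold=22.2480 ⇒ V=23.1843 exercise | (k=4,j=1): S=112.8219, (K−S)⁺=5.1481, hold=6.8734 ⇒ V=6.8734 continue | (k=4,j=2): S=134.2900, (K−S)⁺=0.0000, hold=0.0000 ⇒ V=0.0000 continue | (k=4,j=3): S=159.8432, (K−S)⁺=0.0000, hold=0.0000 ⇒ V=0.0000 continue | (k=4,j=4): S=190.2587, (K−S)⁺=0.0000, hold=0.0000 ⇒ V=0.0000 continue  boundary S*=94.7857
step 3: (k=3,j=0): S=103.4113, (K−S)⁺=14.5587, hold=14.5195 ⇒ V=14.5587 exercise | (k=3,j=1): S=123.0888, (K−S)⁺=0.0000, hold=3.2450 ⇒ V=3.2450 continue | (k=3,j=2): S=146.5105, (K−S)⁺=0.0000, hold=0.0000 ⇒ V=0.0000 continue | (k=3,j=3): S=174.3891, (K−S)⁺=0.0000, hold=0.0000 ⇒ V=0.0000 continue  boundary S*=103.4113
step 2: (k=2,j=0): S=112.8219, (K−S)⁺=5.1481, hold=8.5606 ⇒ V=8.5606 continue | (k=2,j=1): S=134.2900, (K−S)⁺=0.0000, hold=1.5320 ⇒ V=1.5320 continue | (k=2,j=2): S=159.8432, (K−S)⁺=0.0000, hold=0.0000 ⇒ V=0.0000 continue  boundary S*=-
step 1: (k=1,j=0): S=123.0888, (K−S)⁺=0.0000, hold=4.8382 ⇒ V=4.8382 continue | (k=1,j=1): S=146.5105, (K−S)⁺=0.0000, hold=0.7233 ⇒ V=0.7233 continue  boundary S*=-
step 0: (k=0,j=0): S=134.2900, (K−S)⁺=0.0000, hold=2.6603 ⇒ V=2.6603 continue  boundary S*=-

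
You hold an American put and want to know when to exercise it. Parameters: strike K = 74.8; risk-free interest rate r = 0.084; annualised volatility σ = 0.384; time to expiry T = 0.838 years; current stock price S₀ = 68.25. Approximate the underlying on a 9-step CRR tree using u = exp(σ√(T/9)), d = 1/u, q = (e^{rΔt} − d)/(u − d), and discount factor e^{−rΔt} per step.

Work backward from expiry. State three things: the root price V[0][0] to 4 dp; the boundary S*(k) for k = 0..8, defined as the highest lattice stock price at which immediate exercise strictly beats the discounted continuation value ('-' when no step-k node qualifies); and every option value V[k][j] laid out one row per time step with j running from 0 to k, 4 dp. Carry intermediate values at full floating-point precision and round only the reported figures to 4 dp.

price = 11.1998
boundary = - - 53.9916 48.0218 53.9916 48.0218 53.9916 60.7036 53.9916
tree:
11.1998
15.5124 7.1330
20.8084 10.5457 3.8879
26.7782 15.0943 6.2365 1.6387
32.0880 20.8084 9.7098 2.9177 0.4062
36.8106 26.7782 14.5600 5.0911 0.8258 0.0000
41.0111 32.0880 20.8084 8.6417 1.6785 0.0000 0.0000
44.7471 36.8106 26.7782 14.0964 3.4118 0.0000 0.0000 0.0000
48.0701 41.0111 32.0880 20.8084 6.9350 0.0000 0.0000 0.0000 0.0000
51.0256 44.7471 36.8106 26.7782 14.0964 0.0000 0.0000 0.0000 0.0000 0.0000

Δt=0.09311, u=1.12432, d=0.88943, q=0.50417, disc=e^(-rΔt)=0.99221
k=9 terminal: V=max(K-S,0) → 51.0256 44.7471 36.8106 26.7782 14.0964 0.0000 0.0000 0.0000 0.0000 0.0000
k=8: j=0 S=26.7299 intr=48.0701 cont=47.4873 V=48.0701[EX]; j=1 S=33.7889 intr=41.0111 cont=40.4283 V=41.0111[EX]; j=2 S=42.7120 intr=32.0880 cont=31.5052 V=32.0880[EX]; j=3 S=53.9916 intr=20.8084 cont=20.2256 V=20.8084[EX]; j=4 S=68.2500 intr=6.5500 cont=6.9350 V=6.9350[hold]; j=5 S=86.2738 intr=0.0000 cont=0.0000 V=0.0000[hold]; j=6 S=109.0574 intr=0.0000 cont=0.0000 V=0.0000[hold]; j=7 S=137.8578 intr=0.0000 cont=0.0000 V=0.0000[hold]; j=8 S=174.2639 intr=0.0000 cont=0.0000 V=0.0000[hold]  S*(8)=53.9916
k=7: j=0 S=30.0529 intr=44.7471 cont=44.1644 V=44.7471[EX]; j=1 S=37.9894 intr=36.8106 cont=36.2279 V=36.8106[EX]; j=2 S=48.0218 intr=26.7782 cont=26.1955 V=26.7782[EX]; j=3 S=60.7036 intr=14.0964 cont=13.7062 V=14.0964[EX]; j=4 S=76.7345 intr=0.0000 cont=3.4118 V=3.4118[hold]; j=5 S=96.9989 intr=0.0000 cont=0.0000 V=0.0000[hold]; j=6 S=122.6149 intr=0.0000 cont=0.0000 V=0.0000[hold]; j=7 S=154.9956 intr=0.0000 cont=0.0000 V=0.0000[hold]  S*(7)=60.7036
k=6: j=0 S=33.7889 intr=41.0111 cont=40.4283 V=41.0111[EX]; j=1 S=42.7120 intr=32.0880 cont=31.5052 V=32.0880[EX]; j=2 S=53.9916 intr=20.8084 cont=20.2256 V=20.8084[EX]; j=3 S=68.2500 intr=6.5500 cont=8.6417 V=8.6417[hold]; j=4 S=86.2738 intr=0.0000 cont=1.6785 V=1.6785[hold]; j=5 S=109.0574 intr=0.0000 cont=0.0000 V=0.0000[hold]; j=6 S=137.8578 intr=0.0000 cont=0.0000 V=0.0000[hold]  S*(6)=53.9916
k=5: j=0 S=37.9894 intr=36.8106 cont=36.2279 V=36.8106[EX]; j=1 S=48.0218 intr=26.7782 cont=26.1955 V=26.7782[EX]; j=2 S=60.7036 intr=14.0964 cont=14.5600 V=14.5600[hold]; j=3 S=76.7345 intr=0.0000 cont=5.0911 V=5.0911[hold]; j=4 S=96.9989 intr=0.0000 cont=0.8258 V=0.8258[hold]; j=5 S=122.6149 intr=0.0000 cont=0.0000 V=0.0000[hold]  S*(5)=48.0218
k=4: j=0 S=42.7120 intr=32.0880 cont=31.5052 V=32.0880[EX]; j=1 S=53.9916 intr=20.8084 cont=20.4575 V=20.8084[EX]; j=2 S=68.2500 intr=6.5500 cont=9.7098 V=9.7098[hold]; j=3 S=86.2738 intr=0.0000 cont=2.9177 V=2.9177[hold]; j=4 S=109.0574 intr=0.0000 cont=0.4062 V=0.4062[hold]  S*(4)=53.9916
k=3: j=0 S=48.0218 intr=26.7782 cont=26.1955 V=26.7782[EX]; j=1 S=60.7036 intr=14.0964 cont=15.0943 V=15.0943[hold]; j=2 S=76.7345 intr=0.0000 cont=6.2365 V=6.2365[hold]; j=3 S=96.9989 intr=0.0000 cont=1.6387 V=1.6387[hold]  S*(3)=48.0218
k=2: j=0 S=53.9916 intr=20.8084 cont=20.7248 V=20.8084[EX]; j=1 S=68.2500 intr=6.5500 cont=10.5457 V=10.5457[hold]; j=2 S=86.2738 intr=0.0000 cont=3.8879 V=3.8879[hold]  S*(2)=53.9916
k=1: j=0 S=60.7036 intr=14.0964 cont=15.5124 V=15.5124[hold]; j=1 S=76.7345 intr=0.0000 cont=7.1330 V=7.1330[hold]  S*(1)=-
k=0: j=0 S=68.2500 intr=6.5500 cont=11.1998 V=11.1998[hold]  S*(0)=-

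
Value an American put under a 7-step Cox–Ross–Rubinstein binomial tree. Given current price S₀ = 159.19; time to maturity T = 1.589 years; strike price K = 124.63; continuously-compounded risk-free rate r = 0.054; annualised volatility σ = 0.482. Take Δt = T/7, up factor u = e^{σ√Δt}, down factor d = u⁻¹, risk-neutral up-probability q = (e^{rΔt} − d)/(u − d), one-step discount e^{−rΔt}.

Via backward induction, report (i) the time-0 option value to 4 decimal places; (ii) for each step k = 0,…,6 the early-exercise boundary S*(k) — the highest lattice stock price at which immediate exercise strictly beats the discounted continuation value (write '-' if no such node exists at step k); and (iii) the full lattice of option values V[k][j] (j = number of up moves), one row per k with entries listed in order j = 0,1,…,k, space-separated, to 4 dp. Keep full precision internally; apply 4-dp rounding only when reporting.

Δt=0.22700  u=1.25816  d=0.79481  q=0.46946  discount=0.98782
step 7 (expiry): payoffs max(K−S,0) = 92.7311 74.1354 44.6994 0.0000 0.0000 0.0000 0.0000 0.0000
step 6: (k=6,j=0): S=40.1338, (K−S)⁺=84.4962, hold=82.9778 ⇒ V=84.4962 exercise | (k=6,j=1): S=63.5300, (K−S)⁺=61.1000, hold=59.5816 ⇒ V=61.1000 exercise | (k=6,j=2): S=100.5651, (K−S)⁺=24.0649, hold=23.4260 ⇒ V=24.0649 exercise | (k=6,j=3): S=159.1900, (K−S)⁺=0.0000, hold=0.0000 ⇒ V=0.0000 continue | (k=6,j=4): S=251.9906, (K−S)⁺=0.0000, hold=0.0000 ⇒ V=0.0000 continue | (k=6,j=5): S=398.8896, (K−S)⁺=0.0000, hold=0.0000 ⇒ V=0.0000 continue | (k=6,j=6): S=631.4242, (K−S)⁺=0.0000, hold=0.0000 ⇒ V=0.0000 continue  boundary S*=100.5651
step 5: (k=5,j=0): S=50.4946, (K−S)⁺=74.1354, hold=72.6171 ⇒ V=74.1354 exercise | (k=5,j=1): S=79.9306, (K−S)⁺=44.6994, hold=43.1810 ⇒ V=44.6994 exercise | (k=5,j=2): S=126.5265, (K−S)⁺=0.0000, hold=12.6119 ⇒ V=12.6119 continue | (k=5,j=3): S=200.2857, (K−S)⁺=0.0000, hold=0.0000 ⇒ V=0.0000 continue | (k=5,j=4): S=317.0432, (K−S)⁺=0.0000, hold=0.0000 ⇒ V=0.0000 continue | (k=5,j=5): S=501.8651, (K−S)⁺=0.0000, hold=0.0000 ⇒ V=0.0000 continue  boundary S*=79.9306
step 4: (k=4,j=0): S=63.5300, (K−S)⁺=61.1000, hold=59.5816 ⇒ V=61.1000 exercise | (k=4,j=1): S=100.5651, (K−S)⁺=24.0649, hold=29.2746 ⇒ V=29.2746 continue | (k=4,j=2): S=159.1900, (K−S)⁺=0.0000, hold=6.6096 ⇒ V=6.6096 continue | (k=4,j=3): S=251.9906, (K−S)⁺=0.0000, hold=0.0000 ⇒ V=0.0000 continue | (k=4,j=4): S=398.8896, (K−S)⁺=0.0000, hold=0.0000 ⇒ V=0.0000 continue  boundary S*=63.5300
step 3: (k=3,j=0): S=79.9306, (K−S)⁺=44.6994, hold=45.5970 ⇒ V=45.5970 continue | (k=3,j=1): S=126.5265, (K−S)⁺=0.0000, hold=18.4073 ⇒ V=18.4073 continue | (k=3,j=2): S=200.2857, (K−S)⁺=0.0000, hold=3.4640 ⇒ V=3.4640 continue | (k=3,j=3): S=317.0432, (K−S)⁺=0.0000, hold=0.0000 ⇒ V=0.0000 continue  boundary S*=-
step 2: (k=2,j=0): S=100.5651, (K−S)⁺=24.0649, hold=32.4326 ⇒ V=32.4326 continue | (k=2,j=1): S=159.1900, (K−S)⁺=0.0000, hold=11.2533 ⇒ V=11.2533 continue | (k=2,j=2): S=251.9906, (K−S)⁺=0.0000, hold=1.8154 ⇒ V=1.8154 continue  boundary S*=-
step 1: (k=1,j=0): S=126.5265, (K−S)⁺=0.0000, hold=22.2158 ⇒ V=22.2158 continue | (k=1,j=1): S=200.2857, (K−S)⁺=0.0000, hold=6.7395 ⇒ V=6.7395 continue  boundary S*=-
step 0: (k=0,j=0): S=159.1900, (K−S)⁺=0.0000, hold=14.7682 ⇒ V=14.7682 continue  boundary S*=-

price = 14.7682
boundary = - - - - 63.5300 79.9306 100.5651
tree:
14.7682
22.2158 6.7395
32.4326 11.2533 1.8154
45.5970 18.4073 3.4640 0.0000
61.1000 29.2746 6.6096 0.0000 0.0000
74.1354 44.6994 12.6119 0.0000 0.0000 0.0000
84.4962 61.1000 24.0649 0.0000 0.0000 0.0000 0.0000
92.7311 74.1354 44.6994 0.0000 0.0000 0.0000 0.0000 0.0000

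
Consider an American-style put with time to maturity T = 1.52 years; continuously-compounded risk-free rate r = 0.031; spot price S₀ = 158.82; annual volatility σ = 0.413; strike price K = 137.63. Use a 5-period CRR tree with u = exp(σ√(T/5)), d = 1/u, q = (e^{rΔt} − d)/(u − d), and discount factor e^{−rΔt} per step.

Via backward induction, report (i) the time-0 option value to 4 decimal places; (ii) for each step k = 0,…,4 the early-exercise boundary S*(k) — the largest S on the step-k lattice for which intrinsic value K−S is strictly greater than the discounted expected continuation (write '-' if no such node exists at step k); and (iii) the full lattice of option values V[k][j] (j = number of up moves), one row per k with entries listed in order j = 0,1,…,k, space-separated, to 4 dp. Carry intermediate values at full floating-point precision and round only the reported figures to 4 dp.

price = 18.3369
boundary = - - - 80.2089 100.7202
tree:
18.3369
27.7534 7.8304
40.7521 13.2998 1.6703
57.4211 22.3227 3.1453 0.0000
73.7554 36.9098 5.9228 0.0000 0.0000
86.7633 57.4211 11.1532 0.0000 0.0000 0.0000

Δt=0.30400  u=1.25572  d=0.79635  q=0.46393  discount=0.99062
step 5 (expiry): payoffs max(K−S,0) = 86.7633 57.4211 11.1532 0.0000 0.0000 0.0000
step 4: (k=4,j=0): S=63.8746, (K−S)⁺=73.7554, hold=72.4645 ⇒ V=73.7554 exercise | (k=4,j=1): S=100.7202, (K−S)⁺=36.9098, hold=35.6189 ⇒ V=36.9098 exercise | (k=4,j=2): S=158.8200, (K−S)⁺=0.0000, hold=5.9228 ⇒ V=5.9228 continue | (k=4,j=3): S=250.4343, (K−S)⁺=0.0000, hold=0.0000 ⇒ V=0.0000 continue | (k=4,j=4): S=394.8956, (K−S)⁺=0.0000, hold=0.0000 ⇒ V=0.0000 continue  boundary S*=100.7202
step 3: (k=3,j=0): S=80.2089, (K−S)⁺=57.4211, hold=56.1302 ⇒ V=57.4211 exercise | (k=3,j=1): S=126.4768, (K−S)⁺=11.1532, hold=22.3227 ⇒ V=22.3227 continue | (k=3,j=2): S=199.4341, (K−S)⁺=0.0000, hold=3.1453 ⇒ V=3.1453 continue | (k=3,j=3): S=314.4764, (K−S)⁺=0.0000, hold=0.0000 ⇒ V=0.0000 continue  boundary S*=80.2089
step 2: (k=2,j=0): S=100.7202, (K−S)⁺=36.9098, hold=40.7521 ⇒ V=40.7521 continue | (k=2,j=1): S=158.8200, (K−S)⁺=0.0000, hold=13.2998 ⇒ V=13.2998 continue | (k=2,j=2): S=250.4343, (K−S)⁺=0.0000, hold=1.6703 ⇒ V=1.6703 continue  boundary S*=-
step 1: (k=1,j=0): S=126.4768, (K−S)⁺=11.1532, hold=27.7534 ⇒ V=27.7534 continue | (k=1,j=1): S=199.4341, (K−S)⁺=0.0000, hold=7.8304 ⇒ V=7.8304 continue  boundary S*=-
step 0: (k=0,j=0): S=158.8200, (K−S)⁺=0.0000, hold=18.3369 ⇒ V=18.3369 continue  boundary S*=-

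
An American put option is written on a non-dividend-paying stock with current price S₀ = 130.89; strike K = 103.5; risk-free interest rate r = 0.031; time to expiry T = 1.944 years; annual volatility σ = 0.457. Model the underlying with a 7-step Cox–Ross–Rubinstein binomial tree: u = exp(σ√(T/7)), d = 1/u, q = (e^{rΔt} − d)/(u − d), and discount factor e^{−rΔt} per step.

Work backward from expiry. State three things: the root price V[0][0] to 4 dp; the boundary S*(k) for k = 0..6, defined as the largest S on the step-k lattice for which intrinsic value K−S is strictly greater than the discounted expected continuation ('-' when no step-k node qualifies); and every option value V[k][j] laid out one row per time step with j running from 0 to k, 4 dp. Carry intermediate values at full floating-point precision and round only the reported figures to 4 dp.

price = 14.5148
boundary = - - - - 49.9502 63.5521 80.8578
tree:
14.5148
21.2002 6.8728
30.0592 11.1109 1.9843
41.0685 17.5910 3.6479 0.0521
53.5498 27.0652 6.7050 0.0969 0.0000
64.2405 39.9479 12.3223 0.1803 0.0000 0.0000
72.6431 53.5498 22.6422 0.3354 0.0000 0.0000 0.0000
79.2473 64.2405 39.9479 0.6240 0.0000 0.0000 0.0000 0.0000

Δt=0.27771, u=1.27231, d=0.78597, q=0.45786, disc=e^(-rΔt)=0.99143
k=7 terminal: V=max(K-S,0) → 79.2473 64.2405 39.9479 0.6240 0.0000 0.0000 0.0000 0.0000
k=6: j=0 S=30.8569 intr=72.6431 cont=71.7558 V=72.6431[EX]; j=1 S=49.9502 intr=53.5498 cont=52.6626 V=53.5498[EX]; j=2 S=80.8578 intr=22.6422 cont=21.7550 V=22.6422[EX]; j=3 S=130.8900 intr=0.0000 cont=0.3354 V=0.3354[hold]; j=4 S=211.8805 intr=0.0000 cont=0.0000 V=0.0000[hold]; j=5 S=342.9854 intr=0.0000 cont=0.0000 V=0.0000[hold]; j=6 S=555.2137 intr=0.0000 cont=0.0000 V=0.0000[hold]  S*(6)=80.8578
k=5: j=0 S=39.2595 intr=64.2405 cont=63.3532 V=64.2405[EX]; j=1 S=63.5521 intr=39.9479 cont=39.0607 V=39.9479[EX]; j=2 S=102.8760 intr=0.6240 cont=12.3223 V=12.3223[hold]; j=3 S=166.5324 intr=0.0000 cont=0.1803 V=0.1803[hold]; j=4 S=269.5773 intr=0.0000 cont=0.0000 V=0.0000[hold]; j=5 S=436.3830 intr=0.0000 cont=0.0000 V=0.0000[hold]  S*(5)=63.5521
k=4: j=0 S=49.9502 intr=53.5498 cont=52.6626 V=53.5498[EX]; j=1 S=80.8578 intr=22.6422 cont=27.0652 V=27.0652[hold]; j=2 S=130.8900 intr=0.0000 cont=6.7050 V=6.7050[hold]; j=3 S=211.8805 intr=0.0000 cont=0.0969 V=0.0969[hold]; j=4 S=342.9854 intr=0.0000 cont=0.0000 V=0.0000[hold]  S*(4)=49.9502
k=3: j=0 S=63.5521 intr=39.9479 cont=41.0685 V=41.0685[hold]; j=1 S=102.8760 intr=0.6240 cont=17.5910 V=17.5910[hold]; j=2 S=166.5324 intr=0.0000 cont=3.6479 V=3.6479[hold]; j=3 S=269.5773 intr=0.0000 cont=0.0521 V=0.0521[hold]  S*(3)=-
k=2: j=0 S=80.8578 intr=22.6422 cont=30.0592 V=30.0592[hold]; j=1 S=130.8900 intr=0.0000 cont=11.1109 V=11.1109[hold]; j=2 S=211.8805 intr=0.0000 cont=1.9843 V=1.9843[hold]  S*(2)=-
k=1: j=0 S=102.8760 intr=0.6240 cont=21.2002 V=21.2002[hold]; j=1 S=166.5324 intr=0.0000 cont=6.8728 V=6.8728[hold]  S*(1)=-
k=0: j=0 S=130.8900 intr=0.0000 cont=14.5148 V=14.5148[hold]  S*(0)=-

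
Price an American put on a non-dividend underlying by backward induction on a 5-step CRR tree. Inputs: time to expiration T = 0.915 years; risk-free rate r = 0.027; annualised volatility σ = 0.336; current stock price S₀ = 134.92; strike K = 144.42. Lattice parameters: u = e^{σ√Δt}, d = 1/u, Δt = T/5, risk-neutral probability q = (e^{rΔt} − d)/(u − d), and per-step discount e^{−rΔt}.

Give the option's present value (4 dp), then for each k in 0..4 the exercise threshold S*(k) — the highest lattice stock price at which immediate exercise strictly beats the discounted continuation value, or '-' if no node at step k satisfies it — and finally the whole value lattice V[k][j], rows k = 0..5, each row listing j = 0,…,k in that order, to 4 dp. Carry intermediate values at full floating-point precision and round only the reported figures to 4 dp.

params: Δt=0.18300 u=1.15458 d=0.86612 q=0.48130 e^(-rΔt)=0.99507
t_5 payoffs: 78.6606 56.7592 27.5636 0.0000 0.0000 0.0000
t_4: node(4,0) S=75.9245 payoff=68.4955 vs cont=67.7837 → 68.4955 [stop]  node(4,1) S=101.2113 payoff=43.2087 vs cont=42.4969 → 43.2087 [stop]  node(4,2) S=134.9200 payoff=9.5000 vs cont=14.2268 → 14.2268 [wait]  node(4,3) S=179.8555 payoff=0.0000 vs cont=0.0000 → 0.0000 [wait]  node(4,4) S=239.7568 payoff=0.0000 vs cont=0.0000 → 0.0000 [wait]  ⇒ S*(4)=101.2113
t_3: node(3,0) S=87.6608 payoff=56.7592 vs cont=56.0474 → 56.7592 [stop]  node(3,1) S=116.8564 payoff=27.5636 vs cont=29.1155 → 29.1155 [wait]  node(3,2) S=155.7758 payoff=0.0000 vs cont=7.3431 → 7.3431 [wait]  node(3,3) S=207.6573 payoff=0.0000 vs cont=0.0000 → 0.0000 [wait]  ⇒ S*(3)=87.6608
t_2: node(2,0) S=101.2113 payoff=43.2087 vs cont=43.2401 → 43.2401 [wait]  node(2,1) S=134.9200 payoff=9.5000 vs cont=18.5446 → 18.5446 [wait]  node(2,2) S=179.8555 payoff=0.0000 vs cont=3.7901 → 3.7901 [wait]  ⇒ S*(2)=-
t_1: node(1,0) S=116.8564 payoff=27.5636 vs cont=31.1997 → 31.1997 [wait]  node(1,1) S=155.7758 payoff=0.0000 vs cont=11.3869 → 11.3869 [wait]  ⇒ S*(1)=-
t_0: node(0,0) S=134.9200 payoff=9.5000 vs cont=21.5570 → 21.5570 [wait]  ⇒ S*(0)=-

price = 21.5570
boundary = - - - 87.6608 101.2113
tree:
21.5570
31.1997 11.3869
43.2401 18.5446 3.7901
56.7592 29.1155 7.3431 0.0000
68.4955 43.2087 14.2268 0.0000 0.0000
78.6606 56.7592 27.5636 0.0000 0.0000 0.0000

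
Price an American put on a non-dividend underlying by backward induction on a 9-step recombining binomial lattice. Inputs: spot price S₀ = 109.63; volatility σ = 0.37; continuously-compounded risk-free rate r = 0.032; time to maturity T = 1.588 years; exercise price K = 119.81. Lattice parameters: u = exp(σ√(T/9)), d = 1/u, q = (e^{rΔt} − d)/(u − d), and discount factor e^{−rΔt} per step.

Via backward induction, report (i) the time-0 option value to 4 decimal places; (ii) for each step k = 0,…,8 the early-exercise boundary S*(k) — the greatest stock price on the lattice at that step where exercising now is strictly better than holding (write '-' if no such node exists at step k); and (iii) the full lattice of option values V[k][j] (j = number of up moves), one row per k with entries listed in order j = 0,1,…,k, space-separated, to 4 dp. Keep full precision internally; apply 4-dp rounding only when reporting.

price = 23.7830
boundary = - - - 68.7758 58.8760 68.7758 80.3403 68.7758 80.3403
tree:
23.7830
31.6281 15.5435
40.8286 22.0092 8.7048
51.0342 30.2267 13.3443 3.7687
60.9340 40.0712 19.8917 6.3908 0.9654
69.4089 51.0342 28.6378 10.6275 1.8648 0.0000
76.6638 60.9340 39.4697 17.2117 3.6021 0.0000 0.0000
82.8745 69.4089 51.0342 26.8399 6.9579 0.0000 0.0000 0.0000
88.1911 76.6638 60.9340 39.4697 13.4399 0.0000 0.0000 0.0000 0.0000
92.7425 82.8745 69.4089 51.0342 25.9606 0.0000 0.0000 0.0000 0.0000 0.0000

Δt=0.17644  u=1.16815  d=0.85606  q=0.47937  discount=0.99437
step 9 (expiry): payoffs max(K−S,0) = 92.7425 82.8745 69.4089 51.0342 25.9606 0.0000 0.0000 0.0000 0.0000 0.0000
step 8: (k=8,j=0): S=31.6189, (K−S)⁺=88.1911, hold=87.5166 ⇒ V=88.1911 exercise | (k=8,j=1): S=43.1462, (K−S)⁺=76.6638, hold=75.9893 ⇒ V=76.6638 exercise | (k=8,j=2): S=58.8760, (K−S)⁺=60.9340, hold=60.2595 ⇒ V=60.9340 exercise | (k=8,j=3): S=80.3403, (K−S)⁺=39.4697, hold=38.7951 ⇒ V=39.4697 exercise | (k=8,j=4): S=109.6300, (K−S)⁺=10.1800, hold=13.4399 ⇒ V=13.4399 continue | (k=8,j=5): S=149.5978, (K−S)⁺=0.0000, hold=0.0000 ⇒ V=0.0000 continue | (k=8,j=6): S=204.1366, (K−S)⁺=0.0000, hold=0.0000 ⇒ V=0.0000 continue | (k=8,j=7): S=278.5586, (K−S)⁺=0.0000, hold=0.0000 ⇒ V=0.0000 continue | (k=8,j=8): S=380.1127, (K−S)⁺=0.0000, hold=0.0000 ⇒ V=0.0000 continue  boundary S*=80.3403
step 7: (k=7,j=0): S=36.9355, (K−S)⁺=82.8745, hold=82.1999 ⇒ V=82.8745 exercise | (k=7,j=1): S=50.4011, (K−S)⁺=69.4089, hold=68.7343 ⇒ V=69.4089 exercise | (k=7,j=2): S=68.7758, (K−S)⁺=51.0342, hold=50.3596 ⇒ V=51.0342 exercise | (k=7,j=3): S=93.8494, (K−S)⁺=25.9606, hold=26.8399 ⇒ V=26.8399 continue | (k=7,j=4): S=128.0641, (K−S)⁺=0.0000, hold=6.9579 ⇒ V=6.9579 continue | (k=7,j=5): S=174.7523, (K−S)⁺=0.0000, hold=0.0000 ⇒ V=0.0000 continue | (k=7,j=6): S=238.4618, (K−S)⁺=0.0000, hold=0.0000 ⇒ V=0.0000 continue | (k=7,j=7): S=325.3977, (K−S)⁺=0.0000, hold=0.0000 ⇒ V=0.0000 continue  boundary S*=68.7758
step 6: (k=6,j=0): S=43.1462, (K−S)⁺=76.6638, hold=75.9893 ⇒ V=76.6638 exercise | (k=6,j=1): S=58.8760, (K−S)⁺=60.9340, hold=60.2595 ⇒ V=60.9340 exercise | (k=6,j=2): S=80.3403, (K−S)⁺=39.4697, hold=39.2142 ⇒ V=39.4697 exercise | (k=6,j=3): S=109.6300, (K−S)⁺=10.1800, hold=17.2117 ⇒ V=17.2117 continue | (k=6,j=4): S=149.5978, (K−S)⁺=0.0000, hold=3.6021 ⇒ V=3.6021 continue | (k=6,j=5): S=204.1366, (K−S)⁺=0.0000, hold=0.0000 ⇒ V=0.0000 continue | (k=6,j=6): S=278.5586, (K−S)⁺=0.0000, hold=0.0000 ⇒ V=0.0000 continue  boundary S*=80.3403
step 5: (k=5,j=0): S=50.4011, (K−S)⁺=69.4089, hold=68.7343 ⇒ V=69.4089 exercise | (k=5,j=1): S=68.7758, (K−S)⁺=51.0342, hold=50.3596 ⇒ V=51.0342 exercise | (k=5,j=2): S=93.8494, (K−S)⁺=25.9606, hold=28.6378 ⇒ V=28.6378 continue | (k=5,j=3): S=128.0641, (K−S)⁺=0.0000, hold=10.6275 ⇒ V=10.6275 continue | (k=5,j=4): S=174.7523, (K−S)⁺=0.0000, hold=1.8648 ⇒ V=1.8648 continue | (k=5,j=5): S=238.4618, (K−S)⁺=0.0000, hold=0.0000 ⇒ V=0.0000 continue  boundary S*=68.7758
step 4: (k=4,j=0): S=58.8760, (K−S)⁺=60.9340, hold=60.2595 ⇒ V=60.9340 exercise | (k=4,j=1): S=80.3403, (K−S)⁺=39.4697, hold=40.0712 ⇒ V=40.0712 continue | (k=4,j=2): S=109.6300, (K−S)⁺=10.1800, hold=19.8917 ⇒ V=19.8917 continue | (k=4,j=3): S=149.5978, (K−S)⁺=0.0000, hold=6.3908 ⇒ V=6.3908 continue | (k=4,j=4): S=204.1366, (K−S)⁺=0.0000, hold=0.9654 ⇒ V=0.9654 continue  boundary S*=58.8760
step 3: (k=3,j=0): S=68.7758, (K−S)⁺=51.0342, hold=50.6464 ⇒ V=51.0342 exercise | (k=3,j=1): S=93.8494, (K−S)⁺=25.9606, hold=30.2267 ⇒ V=30.2267 continue | (k=3,j=2): S=128.0641, (K−S)⁺=0.0000, hold=13.3443 ⇒ V=13.3443 continue | (k=3,j=3): S=174.7523, (K−S)⁺=0.0000, hold=3.7687 ⇒ V=3.7687 continue  boundary S*=68.7758
step 2: (k=2,j=0): S=80.3403, (K−S)⁺=39.4697, hold=40.8286 ⇒ V=40.8286 continue | (k=2,j=1): S=109.6300, (K−S)⁺=10.1800, hold=22.0092 ⇒ V=22.0092 continue | (k=2,j=2): S=149.5978, (K−S)⁺=0.0000, hold=8.7048 ⇒ V=8.7048 continue  boundary S*=-
step 1: (k=1,j=0): S=93.8494, (K−S)⁺=25.9606, hold=31.6281 ⇒ V=31.6281 continue | (k=1,j=1): S=128.0641, (K−S)⁺=0.0000, hold=15.5435 ⇒ V=15.5435 continue  boundary S*=-
step 0: (k=0,j=0): S=109.6300, (K−S)⁺=10.1800, hold=23.7830 ⇒ V=23.7830 continue  boundary S*=-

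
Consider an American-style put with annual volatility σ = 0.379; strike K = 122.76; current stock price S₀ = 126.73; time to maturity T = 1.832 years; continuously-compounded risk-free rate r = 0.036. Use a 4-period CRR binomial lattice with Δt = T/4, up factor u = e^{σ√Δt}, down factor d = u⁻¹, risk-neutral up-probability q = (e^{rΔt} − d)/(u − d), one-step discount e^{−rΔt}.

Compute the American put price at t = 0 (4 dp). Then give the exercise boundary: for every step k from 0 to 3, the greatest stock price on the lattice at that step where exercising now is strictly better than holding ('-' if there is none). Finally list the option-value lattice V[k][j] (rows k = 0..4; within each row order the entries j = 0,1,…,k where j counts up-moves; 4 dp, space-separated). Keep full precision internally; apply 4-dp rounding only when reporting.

price = 19.0507
boundary = - - 75.8742 98.0589
tree:
19.0507
30.4733 6.7571
46.8858 12.9193 0.0000
64.0514 24.7011 0.0000 0.0000
77.3335 46.8858 0.0000 0.0000 0.0000

Δt=0.45800, u=1.29239, d=0.77376, q=0.46828, disc=e^(-rΔt)=0.98365
k=4 terminal: V=max(K-S,0) → 77.3335 46.8858 0.0000 0.0000 0.0000
k=3: j=0 S=58.7086 intr=64.0514 cont=62.0439 V=64.0514[EX]; j=1 S=98.0589 intr=24.7011 cont=24.5223 V=24.7011[EX]; j=2 S=163.7842 intr=0.0000 cont=0.0000 V=0.0000[hold]; j=3 S=273.5629 intr=0.0000 cont=0.0000 V=0.0000[hold]  S*(3)=98.0589
k=2: j=0 S=75.8742 intr=46.8858 cont=44.8783 V=46.8858[EX]; j=1 S=126.7300 intr=0.0000 cont=12.9193 V=12.9193[hold]; j=2 S=211.6726 intr=0.0000 cont=0.0000 V=0.0000[hold]  S*(2)=75.8742
k=1: j=0 S=98.0589 intr=24.7011 cont=30.4733 V=30.4733[hold]; j=1 S=163.7842 intr=0.0000 cont=6.7571 V=6.7571[hold]  S*(1)=-
k=0: j=0 S=126.7300 intr=0.0000 cont=19.0507 V=19.0507[hold]  S*(0)=-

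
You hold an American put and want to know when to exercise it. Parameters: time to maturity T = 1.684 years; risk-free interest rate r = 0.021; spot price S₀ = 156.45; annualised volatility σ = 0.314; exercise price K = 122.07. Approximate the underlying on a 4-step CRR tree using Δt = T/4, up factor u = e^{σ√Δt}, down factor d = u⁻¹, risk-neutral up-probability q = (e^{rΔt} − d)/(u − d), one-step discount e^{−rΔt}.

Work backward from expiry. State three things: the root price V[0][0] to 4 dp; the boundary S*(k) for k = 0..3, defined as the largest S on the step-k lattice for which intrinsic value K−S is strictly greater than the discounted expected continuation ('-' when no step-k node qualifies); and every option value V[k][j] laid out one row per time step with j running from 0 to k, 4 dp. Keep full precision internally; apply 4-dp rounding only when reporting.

price = 8.9930
boundary = - - - 84.9043
tree:
8.9930
14.8391 2.5936
23.8930 4.9454 0.0000
37.1657 9.4294 0.0000 0.0000
52.8156 17.9794 0.0000 0.0000 0.0000

params: Δt=0.42100 u=1.22598 d=0.81568 q=0.47088 e^(-rΔt)=0.99120
t_4 payoffs: 52.8156 17.9794 0.0000 0.0000 0.0000
t_3: node(3,0) S=84.9043 payoff=37.1657 vs cont=36.0913 → 37.1657 [stop]  node(3,1) S=127.6126 payoff=0.0000 vs cont=9.4294 → 9.4294 [wait]  node(3,2) S=191.8040 payoff=0.0000 vs cont=0.0000 → 0.0000 [wait]  node(3,3) S=288.2847 payoff=0.0000 vs cont=0.0000 → 0.0000 [wait]  ⇒ S*(3)=84.9043
t_2: node(2,0) S=104.0906 payoff=17.9794 vs cont=23.8930 → 23.8930 [wait]  node(2,1) S=156.4500 payoff=0.0000 vs cont=4.9454 → 4.9454 [wait]  node(2,2) S=235.1471 payoff=0.0000 vs cont=0.0000 → 0.0000 [wait]  ⇒ S*(2)=-
t_1: node(1,0) S=127.6126 payoff=0.0000 vs cont=14.8391 → 14.8391 [wait]  node(1,1) S=191.8040 payoff=0.0000 vs cont=2.5936 → 2.5936 [wait]  ⇒ S*(1)=-
t_0: node(0,0) S=156.4500 payoff=0.0000 vs cont=8.9930 → 8.9930 [wait]  ⇒ S*(0)=-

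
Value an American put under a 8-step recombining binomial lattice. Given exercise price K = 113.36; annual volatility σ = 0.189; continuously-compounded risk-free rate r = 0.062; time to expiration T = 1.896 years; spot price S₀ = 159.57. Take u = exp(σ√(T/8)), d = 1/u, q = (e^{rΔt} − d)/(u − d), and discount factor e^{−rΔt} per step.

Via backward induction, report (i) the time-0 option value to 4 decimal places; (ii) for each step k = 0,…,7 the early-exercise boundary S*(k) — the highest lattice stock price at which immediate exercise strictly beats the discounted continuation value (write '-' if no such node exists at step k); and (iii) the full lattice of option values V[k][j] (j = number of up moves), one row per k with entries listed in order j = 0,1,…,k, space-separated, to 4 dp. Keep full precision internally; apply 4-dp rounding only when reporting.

price = 0.5623
boundary = - - - - - - 91.8743 100.7288
tree:
0.5623
1.0960 0.1534
2.1017 0.3263 0.0201
3.9497 0.6898 0.0462 0.0000
7.2314 1.4481 0.1058 0.0000 0.0000
12.7828 3.0144 0.2426 0.0000 0.0000 0.0000
21.4857 6.2101 0.5562 0.0000 0.0000 0.0000 0.0000
29.5618 12.6312 1.2752 0.0000 0.0000 0.0000 0.0000 0.0000
36.9280 21.4857 2.9234 0.0000 0.0000 0.0000 0.0000 0.0000 0.0000

Δt=0.23700, u=1.09638, d=0.91210, q=0.55734, disc=e^(-rΔt)=0.98541
k=8 terminal: V=max(K-S,0) → 36.9280 21.4857 2.9234 0.0000 0.0000 0.0000 0.0000 0.0000 0.0000
k=7: j=0 S=83.7982 intr=29.5618 cont=27.9083 V=29.5618[EX]; j=1 S=100.7288 intr=12.6312 cont=10.9777 V=12.6312[EX]; j=2 S=121.0801 intr=0.0000 cont=1.2752 V=1.2752[hold]; j=3 S=145.5431 intr=0.0000 cont=0.0000 V=0.0000[hold]; j=4 S=174.9487 intr=0.0000 cont=0.0000 V=0.0000[hold]; j=5 S=210.2954 intr=0.0000 cont=0.0000 V=0.0000[hold]; j=6 S=252.7836 intr=0.0000 cont=0.0000 V=0.0000[hold]; j=7 S=303.8561 intr=0.0000 cont=0.0000 V=0.0000[hold]  S*(7)=100.7288
k=6: j=0 S=91.8743 intr=21.4857 cont=19.8322 V=21.4857[EX]; j=1 S=110.4366 intr=2.9234 cont=6.2101 V=6.2101[hold]; j=2 S=132.7493 intr=0.0000 cont=0.5562 V=0.5562[hold]; j=3 S=159.5700 intr=0.0000 cont=0.0000 V=0.0000[hold]; j=4 S=191.8096 intr=0.0000 cont=0.0000 V=0.0000[hold]; j=5 S=230.5629 intr=0.0000 cont=0.0000 V=0.0000[hold]; j=6 S=277.1458 intr=0.0000 cont=0.0000 V=0.0000[hold]  S*(6)=91.8743
k=5: j=0 S=100.7288 intr=12.6312 cont=12.7828 V=12.7828[hold]; j=1 S=121.0801 intr=0.0000 cont=3.0144 V=3.0144[hold]; j=2 S=145.5431 intr=0.0000 cont=0.2426 V=0.2426[hold]; j=3 S=174.9487 intr=0.0000 cont=0.0000 V=0.0000[hold]; j=4 S=210.2954 intr=0.0000 cont=0.0000 V=0.0000[hold]; j=5 S=252.7836 intr=0.0000 cont=0.0000 V=0.0000[hold]  S*(5)=-
k=4: j=0 S=110.4366 intr=2.9234 cont=7.2314 V=7.2314[hold]; j=1 S=132.7493 intr=0.0000 cont=1.4481 V=1.4481[hold]; j=2 S=159.5700 intr=0.0000 cont=0.1058 V=0.1058[hold]; j=3 S=191.8096 intr=0.0000 cont=0.0000 V=0.0000[hold]; j=4 S=230.5629 intr=0.0000 cont=0.0000 V=0.0000[hold]  S*(4)=-
k=3: j=0 S=121.0801 intr=0.0000 cont=3.9497 V=3.9497[hold]; j=1 S=145.5431 intr=0.0000 cont=0.6898 V=0.6898[hold]; j=2 S=174.9487 intr=0.0000 cont=0.0462 V=0.0462[hold]; j=3 S=210.2954 intr=0.0000 cont=0.0000 V=0.0000[hold]  S*(3)=-
k=2: j=0 S=132.7493 intr=0.0000 cont=2.1017 V=2.1017[hold]; j=1 S=159.5700 intr=0.0000 cont=0.3263 V=0.3263[hold]; j=2 S=191.8096 intr=0.0000 cont=0.0201 V=0.0201[hold]  S*(2)=-
k=1: j=0 S=145.5431 intr=0.0000 cont=1.0960 V=1.0960[hold]; j=1 S=174.9487 intr=0.0000 cont=0.1534 V=0.1534[hold]  S*(1)=-
k=0: j=0 S=159.5700 intr=0.0000 cont=0.5623 V=0.5623[hold]  S*(0)=-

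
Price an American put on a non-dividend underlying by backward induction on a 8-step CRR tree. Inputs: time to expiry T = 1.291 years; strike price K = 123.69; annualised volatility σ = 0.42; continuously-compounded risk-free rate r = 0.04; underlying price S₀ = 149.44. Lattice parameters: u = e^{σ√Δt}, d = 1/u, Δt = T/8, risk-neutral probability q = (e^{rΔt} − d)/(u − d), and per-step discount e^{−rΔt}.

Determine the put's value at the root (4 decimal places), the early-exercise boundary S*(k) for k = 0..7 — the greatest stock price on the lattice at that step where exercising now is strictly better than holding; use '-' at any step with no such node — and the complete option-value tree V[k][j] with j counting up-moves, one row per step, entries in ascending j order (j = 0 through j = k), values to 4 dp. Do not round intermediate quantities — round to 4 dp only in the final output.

Δt=0.16137  u=1.18379  d=0.84475  q=0.47702  discount=0.99357
step 8 (expiry): payoffs max(K−S,0) = 84.9399 69.3874 47.5926 17.0505 0.0000 0.0000 0.0000 0.0000 0.0000
step 7: (k=7,j=0): S=45.8719, (K−S)⁺=77.8181, hold=77.0223 ⇒ V=77.8181 exercise | (k=7,j=1): S=64.2829, (K−S)⁺=59.4071, hold=58.6113 ⇒ V=59.4071 exercise | (k=7,j=2): S=90.0832, (K−S)⁺=33.6068, hold=32.8109 ⇒ V=33.6068 exercise | (k=7,j=3): S=126.2387, (K−S)⁺=0.0000, hold=8.8597 ⇒ V=8.8597 continue | (k=7,j=4): S=176.9054, (K−S)⁺=0.0000, hold=0.0000 ⇒ V=0.0000 continue | (k=7,j=5): S=247.9076, (K−S)⁺=0.0000, hold=0.0000 ⇒ V=0.0000 continue | (k=7,j=6): S=347.4069, (K−S)⁺=0.0000, hold=0.0000 ⇒ V=0.0000 continue | (k=7,j=7): S=486.8409, (K−S)⁺=0.0000, hold=0.0000 ⇒ V=0.0000 continue  boundary S*=90.0832
step 6: (k=6,j=0): S=54.3026, (K−S)⁺=69.3874, hold=68.5915 ⇒ V=69.3874 exercise | (k=6,j=1): S=76.0974, (K−S)⁺=47.5926, hold=46.7968 ⇒ V=47.5926 exercise | (k=6,j=2): S=106.6395, (K−S)⁺=17.0505, hold=21.6616 ⇒ V=21.6616 continue | (k=6,j=3): S=149.4400, (K−S)⁺=0.0000, hold=4.6036 ⇒ V=4.6036 continue | (k=6,j=4): S=209.4187, (K−S)⁺=0.0000, hold=0.0000 ⇒ V=0.0000 continue | (k=6,j=5): S=293.4703, (K−S)⁺=0.0000, hold=0.0000 ⇒ V=0.0000 continue | (k=6,j=6): S=411.2564, (K−S)⁺=0.0000, hold=0.0000 ⇒ V=0.0000 continue  boundary S*=76.0974
step 5: (k=5,j=0): S=64.2829, (K−S)⁺=59.4071, hold=58.6113 ⇒ V=59.4071 exercise | (k=5,j=1): S=90.0832, (K−S)⁺=33.6068, hold=34.9964 ⇒ V=34.9964 continue | (k=5,j=2): S=126.2387, (K−S)⁺=0.0000, hold=13.4376 ⇒ V=13.4376 continue | (k=5,j=3): S=176.9054, (K−S)⁺=0.0000, hold=2.3921 ⇒ V=2.3921 continue | (k=5,j=4): S=247.9076, (K−S)⁺=0.0000, hold=0.0000 ⇒ V=0.0000 continue | (k=5,j=5): S=347.4069, (K−S)⁺=0.0000, hold=0.0000 ⇒ V=0.0000 continue  boundary S*=64.2829
step 4: (k=4,j=0): S=76.0974, (K−S)⁺=47.5926, hold=47.4554 ⇒ V=47.5926 exercise | (k=4,j=1): S=106.6395, (K−S)⁺=17.0505, hold=24.5534 ⇒ V=24.5534 continue | (k=4,j=2): S=149.4400, (K−S)⁺=0.0000, hold=8.1161 ⇒ V=8.1161 continue | (k=4,j=3): S=209.4187, (K−S)⁺=0.0000, hold=1.2430 ⇒ V=1.2430 continue | (k=4,j=4): S=293.4703, (K−S)⁺=0.0000, hold=0.0000 ⇒ V=0.0000 continue  boundary S*=76.0974
step 3: (k=3,j=0): S=90.0832, (K−S)⁺=33.6068, hold=36.3670 ⇒ V=36.3670 continue | (k=3,j=1): S=126.2387, (K−S)⁺=0.0000, hold=16.6050 ⇒ V=16.6050 continue | (k=3,j=2): S=176.9054, (K−S)⁺=0.0000, hold=4.8064 ⇒ V=4.8064 continue | (k=3,j=3): S=247.9076, (K−S)⁺=0.0000, hold=0.6459 ⇒ V=0.6459 continue  boundary S*=-
step 2: (k=2,j=0): S=106.6395, (K−S)⁺=17.0505, hold=26.7667 ⇒ V=26.7667 continue | (k=2,j=1): S=149.4400, (K−S)⁺=0.0000, hold=10.9062 ⇒ V=10.9062 continue | (k=2,j=2): S=209.4187, (K−S)⁺=0.0000, hold=2.8036 ⇒ V=2.8036 continue  boundary S*=-
step 1: (k=1,j=0): S=126.2387, (K−S)⁺=0.0000, hold=19.0774 ⇒ V=19.0774 continue | (k=1,j=1): S=176.9054, (K−S)⁺=0.0000, hold=6.9958 ⇒ V=6.9958 continue  boundary S*=-
step 0: (k=0,j=0): S=149.4400, (K−S)⁺=0.0000, hold=13.2285 ⇒ V=13.2285 continue  boundary S*=-

price = 13.2285
boundary = - - - - 76.0974 64.2829 76.0974 90.0832
tree:
13.2285
19.0774 6.9958
26.7667 10.9062 2.8036
36.3670 16.6050 4.8064 0.6459
47.5926 24.5534 8.1161 1.2430 0.0000
59.4071 34.9964 13.4376 2.3921 0.0000 0.0000
69.3874 47.5926 21.6616 4.6036 0.0000 0.0000 0.0000
77.8181 59.4071 33.6068 8.8597 0.0000 0.0000 0.0000 0.0000
84.9399 69.3874 47.5926 17.0505 0.0000 0.0000 0.0000 0.0000 0.0000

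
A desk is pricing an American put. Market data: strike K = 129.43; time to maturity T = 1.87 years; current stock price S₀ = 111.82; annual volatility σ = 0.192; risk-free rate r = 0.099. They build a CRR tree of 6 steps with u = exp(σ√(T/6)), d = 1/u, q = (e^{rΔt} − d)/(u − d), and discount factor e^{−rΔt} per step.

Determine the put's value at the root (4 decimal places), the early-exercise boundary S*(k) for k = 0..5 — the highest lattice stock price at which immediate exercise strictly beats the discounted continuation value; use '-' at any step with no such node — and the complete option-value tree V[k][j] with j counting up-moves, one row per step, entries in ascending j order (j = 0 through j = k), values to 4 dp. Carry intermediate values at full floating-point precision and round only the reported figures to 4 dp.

price = 17.6100
boundary = 111.8200 100.4542 111.8200 100.4542 111.8200 100.4542
tree:
17.6100
28.9758 8.5846
39.1863 17.6100 3.4667
48.3589 28.9758 7.9453 0.8870
56.5993 39.1863 17.6100 2.4018 0.0000
64.0020 48.3589 28.9758 6.5035 0.0000 0.0000
70.6523 56.5993 39.1863 17.6100 0.0000 0.0000 0.0000

Δt=0.31167, u=1.11314, d=0.89836, q=0.61912, disc=e^(-rΔt)=0.96962
k=6 terminal: V=max(K-S,0) → 70.6523 56.5993 39.1863 17.6100 0.0000 0.0000 0.0000
k=5: j=0 S=65.4280 intr=64.0020 cont=60.0694 V=64.0020[EX]; j=1 S=81.0711 intr=48.3589 cont=44.4263 V=48.3589[EX]; j=2 S=100.4542 intr=28.9758 cont=25.0432 V=28.9758[EX]; j=3 S=124.4717 intr=4.9583 cont=6.5035 V=6.5035[hold]; j=4 S=154.2315 intr=0.0000 cont=0.0000 V=0.0000[hold]; j=5 S=191.1065 intr=0.0000 cont=0.0000 V=0.0000[hold]  S*(5)=100.4542
k=4: j=0 S=72.8307 intr=56.5993 cont=52.6667 V=56.5993[EX]; j=1 S=90.2437 intr=39.1863 cont=35.2537 V=39.1863[EX]; j=2 S=111.8200 intr=17.6100 cont=14.6050 V=17.6100[EX]; j=3 S=138.5549 intr=0.0000 cont=2.4018 V=2.4018[hold]; j=4 S=171.6818 intr=0.0000 cont=0.0000 V=0.0000[hold]  S*(4)=111.8200
k=3: j=0 S=81.0711 intr=48.3589 cont=44.4263 V=48.3589[EX]; j=1 S=100.4542 intr=28.9758 cont=25.0432 V=28.9758[EX]; j=2 S=124.4717 intr=4.9583 cont=7.9453 V=7.9453[hold]; j=3 S=154.2315 intr=0.0000 cont=0.8870 V=0.8870[hold]  S*(3)=100.4542
k=2: j=0 S=90.2437 intr=39.1863 cont=35.2537 V=39.1863[EX]; j=1 S=111.8200 intr=17.6100 cont=15.4705 V=17.6100[EX]; j=2 S=138.5549 intr=0.0000 cont=3.4667 V=3.4667[hold]  S*(2)=111.8200
k=1: j=0 S=100.4542 intr=28.9758 cont=25.0432 V=28.9758[EX]; j=1 S=124.4717 intr=4.9583 cont=8.5846 V=8.5846[hold]  S*(1)=100.4542
k=0: j=0 S=111.8200 intr=17.6100 cont=15.8543 V=17.6100[EX]  S*(0)=111.8200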